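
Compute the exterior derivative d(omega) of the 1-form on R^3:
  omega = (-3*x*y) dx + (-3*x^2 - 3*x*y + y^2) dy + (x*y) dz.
d(omega) = (-3*x - 3*y) dx ∧ dy + (y) dx ∧ dz + (x) dy ∧ dz

For a 1-form omega = sum_i f_i dx_i, the exterior derivative is
  d(omega) = sum_{i < j} (∂f_j/∂x_i - ∂f_i/∂x_j) dx_i ∧ dx_j.
  coefficient of dx ∧ dy: ∂f_2/∂x - ∂f_1/∂y = ∂(-3*x^2 - 3*x*y + y^2)/∂x - ∂(-3*x*y)/∂y = -3*x - 3*y
  coefficient of dx ∧ dz: ∂f_3/∂x - ∂f_1/∂z = ∂(x*y)/∂x - ∂(-3*x*y)/∂z = y
  coefficient of dy ∧ dz: ∂f_3/∂y - ∂f_2/∂z = ∂(x*y)/∂y - ∂(-3*x^2 - 3*x*y + y^2)/∂z = x
Assembling: d(omega) = (-3*x - 3*y) dx ∧ dy + (y) dx ∧ dz + (x) dy ∧ dz.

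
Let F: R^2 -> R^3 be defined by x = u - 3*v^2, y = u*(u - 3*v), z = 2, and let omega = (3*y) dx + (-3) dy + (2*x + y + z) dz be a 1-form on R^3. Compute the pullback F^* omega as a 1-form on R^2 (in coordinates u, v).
F^* omega = (3*u^2 - 9*u*v - 6*u + 9*v) du + (9*u*(-2*u*v + 6*v^2 + 1)) dv

Using F^*(f dg) = (f ∘ F) d(g ∘ F), substitute each coordinate x_i by F_i(u, v) in f_i, and replace dx_i by d F_i = (∂F_i/∂u) du + (∂F_i/∂v) dv.
  For the x component: f_1(F) = 3*u*(u - 3*v); d F_1 = (1) du + (-6*v) dv
  For the y component: f_2(F) = -3; d F_2 = (2*u - 3*v) du + (-3*u) dv
  For the z component: f_3(F) = u^2 - 3*u*v + 2*u - 6*v^2 + 2; d F_3 = (0) du + (0) dv
Combining and collecting du, dv coefficients:
  coeff of du: 3*u^2 - 9*u*v - 6*u + 9*v
  coeff of dv: 9*u*(-2*u*v + 6*v^2 + 1)
F^* omega = (3*u^2 - 9*u*v - 6*u + 9*v) du + (9*u*(-2*u*v + 6*v^2 + 1)) dv.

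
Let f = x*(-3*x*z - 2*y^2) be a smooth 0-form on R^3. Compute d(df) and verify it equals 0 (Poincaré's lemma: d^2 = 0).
d(df) = 0

Step 1: df = sum_i (∂f/∂x_i) dx_i = (-6*x*z - 2*y^2) dx + (-4*x*y) dy + (-3*x^2) dz.
Step 2: Apply d again. Using the 1-form formula, the coefficient of dx ∧ dy in d(df) is ∂^2 f/∂x ∂y - ∂^2 f/∂y ∂x = (-4*y) - (-4*y) = 0 (equality of mixed partials for smooth f).
Similarly for dx ∧ dz and dy ∧ dz — all coefficients vanish. So d(df) = 0.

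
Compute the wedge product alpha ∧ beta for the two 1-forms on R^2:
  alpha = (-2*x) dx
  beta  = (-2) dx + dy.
alpha ∧ beta = (-2*x) dx ∧ dy

Distribute the wedge, using dx_i ∧ dx_j = -dx_j ∧ dx_i and dx_i ∧ dx_i = 0. For each pair (i, j) with i < j, the coefficient of dx_i ∧ dx_j in alpha ∧ beta is (alpha_i * beta_j - alpha_j * beta_i). Collecting: alpha ∧ beta = (-2*x) dx ∧ dy.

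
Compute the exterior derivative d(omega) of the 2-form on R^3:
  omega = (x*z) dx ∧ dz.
d(omega) = 0

For a 2-form omega = sum_{i<j} g_{ij} dx_i ∧ dx_j, the exterior derivative is
  d(omega) = sum_{i<j} d(g_{ij}) ∧ dx_i ∧ dx_j = sum_{i<j, k} (∂g_{ij}/∂x_k) dx_k ∧ dx_i ∧ dx_j.
Expand each term, using dx_k ∧ dx_i ∧ dx_j = sgn(permutation) dx_{(a)} ∧ dx_{(b)} ∧ dx_{(c)} with (a < b < c) sorted:

Collecting like 3-forms: d(omega) = 0.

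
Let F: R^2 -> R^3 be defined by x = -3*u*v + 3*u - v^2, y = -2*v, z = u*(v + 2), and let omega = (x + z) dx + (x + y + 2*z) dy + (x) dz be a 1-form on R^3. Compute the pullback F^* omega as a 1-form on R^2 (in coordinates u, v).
F^* omega = (3*u*v^2 - 24*u*v + 21*u + 2*v^3 - 5*v^2) du + (3*u^2*v - 12*u^2 + 6*u*v^2 - 8*u*v - 14*u + 2*v^3 + 2*v^2 + 4*v) dv

Using F^*(f dg) = (f ∘ F) d(g ∘ F), substitute each coordinate x_i by F_i(u, v) in f_i, and replace dx_i by d F_i = (∂F_i/∂u) du + (∂F_i/∂v) dv.
  For the x component: f_1(F) = -2*u*v + 5*u - v^2; d F_1 = (3 - 3*v) du + (-3*u - 2*v) dv
  For the y component: f_2(F) = -u*v + 7*u - v^2 - 2*v; d F_2 = (0) du + (-2) dv
  For the z component: f_3(F) = -3*u*v + 3*u - v^2; d F_3 = (v + 2) du + (u) dv
Combining and collecting du, dv coefficients:
  coeff of du: 3*u*v^2 - 24*u*v + 21*u + 2*v^3 - 5*v^2
  coeff of dv: 3*u^2*v - 12*u^2 + 6*u*v^2 - 8*u*v - 14*u + 2*v^3 + 2*v^2 + 4*v
F^* omega = (3*u*v^2 - 24*u*v + 21*u + 2*v^3 - 5*v^2) du + (3*u^2*v - 12*u^2 + 6*u*v^2 - 8*u*v - 14*u + 2*v^3 + 2*v^2 + 4*v) dv.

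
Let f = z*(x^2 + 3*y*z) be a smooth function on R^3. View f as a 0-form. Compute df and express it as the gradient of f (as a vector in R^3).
df = (2*x*z) dx + (3*z^2) dy + (x^2 + 6*y*z) dz; grad f = (2*x*z, 3*z^2, x^2 + 6*y*z)

For a 0-form f, d f = (∂f/∂x) dx + (∂f/∂y) dy + (∂f/∂z) dz. The components of the vector representation are exactly the entries of grad f in Cartesian coordinates:
  ∂f/∂x = 2*x*z
  ∂f/∂y = 3*z^2
  ∂f/∂z = x^2 + 6*y*z.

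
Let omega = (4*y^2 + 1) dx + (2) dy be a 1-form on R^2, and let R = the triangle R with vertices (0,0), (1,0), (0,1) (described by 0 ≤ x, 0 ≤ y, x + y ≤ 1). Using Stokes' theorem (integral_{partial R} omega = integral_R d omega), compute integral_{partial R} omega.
integral_(partial R) omega = -4/3

Stokes: integral_partial_R omega = integral_R d omega with d omega = (∂Q/∂x - ∂P/∂y) dx ∧ dy.
  ∂Q/∂x = 0
  ∂P/∂y = 8*y
  integrand = ∂Q/∂x - ∂P/∂y = -8*y.
Integrating over R: integral_0^1 integral_0^{1-x} (-8*y) dy dx = -4/3.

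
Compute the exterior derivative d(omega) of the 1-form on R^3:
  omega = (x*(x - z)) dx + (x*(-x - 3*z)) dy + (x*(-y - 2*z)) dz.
d(omega) = (-2*x - 3*z) dx ∧ dy + (x - y - 2*z) dx ∧ dz + (2*x) dy ∧ dz

For a 1-form omega = sum_i f_i dx_i, the exterior derivative is
  d(omega) = sum_{i < j} (∂f_j/∂x_i - ∂f_i/∂x_j) dx_i ∧ dx_j.
  coefficient of dx ∧ dy: ∂f_2/∂x - ∂f_1/∂y = ∂(x*(-x - 3*z))/∂x - ∂(x*(x - z))/∂y = -2*x - 3*z
  coefficient of dx ∧ dz: ∂f_3/∂x - ∂f_1/∂z = ∂(x*(-y - 2*z))/∂x - ∂(x*(x - z))/∂z = x - y - 2*z
  coefficient of dy ∧ dz: ∂f_3/∂y - ∂f_2/∂z = ∂(x*(-y - 2*z))/∂y - ∂(x*(-x - 3*z))/∂z = 2*x
Assembling: d(omega) = (-2*x - 3*z) dx ∧ dy + (x - y - 2*z) dx ∧ dz + (2*x) dy ∧ dz.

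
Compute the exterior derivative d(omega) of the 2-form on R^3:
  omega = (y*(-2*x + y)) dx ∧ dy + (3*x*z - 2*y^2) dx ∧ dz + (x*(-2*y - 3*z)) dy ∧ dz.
d(omega) = (2*y - 3*z) dx ∧ dy ∧ dz

For a 2-form omega = sum_{i<j} g_{ij} dx_i ∧ dx_j, the exterior derivative is
  d(omega) = sum_{i<j} d(g_{ij}) ∧ dx_i ∧ dx_j = sum_{i<j, k} (∂g_{ij}/∂x_k) dx_k ∧ dx_i ∧ dx_j.
Expand each term, using dx_k ∧ dx_i ∧ dx_j = sgn(permutation) dx_{(a)} ∧ dx_{(b)} ∧ dx_{(c)} with (a < b < c) sorted:
  d(3*x*z - 2*y^2) includes (∂/∂y)(3*x*z - 2*y^2) dy = (-4*y) dy, which multiplied by dx ∧ dz gives (4*y) dx ∧ dy ∧ dz
  d(x*(-2*y - 3*z)) includes (∂/∂x)(x*(-2*y - 3*z)) dx = (-2*y - 3*z) dx, which multiplied by dy ∧ dz gives (-2*y - 3*z) dx ∧ dy ∧ dz
Collecting like 3-forms: d(omega) = (2*y - 3*z) dx ∧ dy ∧ dz.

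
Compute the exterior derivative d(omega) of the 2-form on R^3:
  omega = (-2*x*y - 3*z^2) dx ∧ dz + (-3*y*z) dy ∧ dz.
d(omega) = (2*x) dx ∧ dy ∧ dz

For a 2-form omega = sum_{i<j} g_{ij} dx_i ∧ dx_j, the exterior derivative is
  d(omega) = sum_{i<j} d(g_{ij}) ∧ dx_i ∧ dx_j = sum_{i<j, k} (∂g_{ij}/∂x_k) dx_k ∧ dx_i ∧ dx_j.
Expand each term, using dx_k ∧ dx_i ∧ dx_j = sgn(permutation) dx_{(a)} ∧ dx_{(b)} ∧ dx_{(c)} with (a < b < c) sorted:
  d(-2*x*y - 3*z^2) includes (∂/∂y)(-2*x*y - 3*z^2) dy = (-2*x) dy, which multiplied by dx ∧ dz gives (2*x) dx ∧ dy ∧ dz
Collecting like 3-forms: d(omega) = (2*x) dx ∧ dy ∧ dz.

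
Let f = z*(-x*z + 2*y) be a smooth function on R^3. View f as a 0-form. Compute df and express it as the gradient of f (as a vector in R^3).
df = (-z^2) dx + (2*z) dy + (-2*x*z + 2*y) dz; grad f = (-z^2, 2*z, -2*x*z + 2*y)

For a 0-form f, d f = (∂f/∂x) dx + (∂f/∂y) dy + (∂f/∂z) dz. The components of the vector representation are exactly the entries of grad f in Cartesian coordinates:
  ∂f/∂x = -z^2
  ∂f/∂y = 2*z
  ∂f/∂z = -2*x*z + 2*y.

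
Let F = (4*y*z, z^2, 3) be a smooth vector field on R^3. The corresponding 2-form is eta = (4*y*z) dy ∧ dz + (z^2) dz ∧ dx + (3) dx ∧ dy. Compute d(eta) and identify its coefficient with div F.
d(eta) = (0) dx ∧ dy ∧ dz; div F = 0

For a 2-form in R^3 of the form above, applying d gives a 3-form with coefficient ∂P/∂x + ∂Q/∂y + ∂R/∂z:
  ∂P/∂x = 0
  ∂Q/∂y = 0
  ∂R/∂z = 0
Sum = 0, which is exactly div F.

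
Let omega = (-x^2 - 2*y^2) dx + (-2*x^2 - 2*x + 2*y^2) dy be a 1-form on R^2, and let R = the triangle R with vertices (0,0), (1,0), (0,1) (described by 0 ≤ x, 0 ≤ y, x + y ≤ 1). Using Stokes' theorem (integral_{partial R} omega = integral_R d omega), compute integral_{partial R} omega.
integral_(partial R) omega = -1

Stokes: integral_partial_R omega = integral_R d omega with d omega = (∂Q/∂x - ∂P/∂y) dx ∧ dy.
  ∂Q/∂x = -4*x - 2
  ∂P/∂y = -4*y
  integrand = ∂Q/∂x - ∂P/∂y = -4*x + 4*y - 2.
Integrating over R: integral_0^1 integral_0^{1-x} (-4*x + 4*y - 2) dy dx = -1.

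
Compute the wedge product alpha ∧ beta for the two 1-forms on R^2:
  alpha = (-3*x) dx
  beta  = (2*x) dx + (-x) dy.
alpha ∧ beta = (3*x^2) dx ∧ dy

Distribute the wedge, using dx_i ∧ dx_j = -dx_j ∧ dx_i and dx_i ∧ dx_i = 0. For each pair (i, j) with i < j, the coefficient of dx_i ∧ dx_j in alpha ∧ beta is (alpha_i * beta_j - alpha_j * beta_i). Collecting: alpha ∧ beta = (3*x^2) dx ∧ dy.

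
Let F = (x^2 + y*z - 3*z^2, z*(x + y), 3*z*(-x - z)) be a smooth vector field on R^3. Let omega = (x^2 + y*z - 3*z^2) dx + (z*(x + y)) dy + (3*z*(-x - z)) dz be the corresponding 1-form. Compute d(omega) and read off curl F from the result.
d(omega) = (-x - y) dy ∧ dz + (y - 3*z) dz ∧ dx + (0) dx ∧ dy; curl F = (-x - y, y - 3*z, 0)

d omega = sum_{i<j} (∂f_j/∂x_i - ∂f_i/∂x_j) dx_i ∧ dx_j. Under the identification (dy ∧ dz, dz ∧ dx, dx ∧ dy) ↔ (e_x, e_y, e_z), the coefficients are exactly the components of curl F. Compute:
  ∂R/∂y - ∂Q/∂z = (0) - (x + y) = -x - y
  ∂P/∂z - ∂R/∂x = (y - 6*z) - (-3*z) = y - 3*z
  ∂Q/∂x - ∂P/∂y = (z) - (z) = 0.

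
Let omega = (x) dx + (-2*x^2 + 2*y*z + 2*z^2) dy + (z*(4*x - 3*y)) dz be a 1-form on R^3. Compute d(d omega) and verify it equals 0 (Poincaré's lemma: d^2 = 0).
d(d omega) = 0

Step 1: d omega = sum_{i<j} (∂f_j/∂x_i - ∂f_i/∂x_j) dx_i ∧ dx_j:
  coeff of dx ∧ dy: -4*x
  coeff of dx ∧ dz: 4*z
  coeff of dy ∧ dz: -2*y - 7*z
Step 2: Apply d again to each 2-form coefficient. The only possible 3-form in R^3 is dx ∧ dy ∧ dz, with coefficient
  ∂(coeff of dy∧dz)/∂x - ∂(coeff of dx∧dz)/∂y + ∂(coeff of dx∧dy)/∂z
  = ∂/∂x (-2*y - 7*z) - ∂/∂y (4*z) + ∂/∂z (-4*x).
Each of these terms simplifies to sums of mixed partials that cancel in pairs. The result is 0 (by equality of mixed partials for smooth functions — Schwarz / Clairaut).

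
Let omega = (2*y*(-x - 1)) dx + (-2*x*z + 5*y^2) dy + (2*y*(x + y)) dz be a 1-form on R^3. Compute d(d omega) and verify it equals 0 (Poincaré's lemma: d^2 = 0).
d(d omega) = 0

Step 1: d omega = sum_{i<j} (∂f_j/∂x_i - ∂f_i/∂x_j) dx_i ∧ dx_j:
  coeff of dx ∧ dy: 2*x - 2*z + 2
  coeff of dx ∧ dz: 2*y
  coeff of dy ∧ dz: 4*x + 4*y
Step 2: Apply d again to each 2-form coefficient. The only possible 3-form in R^3 is dx ∧ dy ∧ dz, with coefficient
  ∂(coeff of dy∧dz)/∂x - ∂(coeff of dx∧dz)/∂y + ∂(coeff of dx∧dy)/∂z
  = ∂/∂x (4*x + 4*y) - ∂/∂y (2*y) + ∂/∂z (2*x - 2*z + 2).
Each of these terms simplifies to sums of mixed partials that cancel in pairs. The result is 0 (by equality of mixed partials for smooth functions — Schwarz / Clairaut).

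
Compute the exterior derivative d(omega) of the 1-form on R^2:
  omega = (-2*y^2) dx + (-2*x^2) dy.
d(omega) = (-4*x + 4*y) dx ∧ dy

For a 1-form omega = sum_i f_i dx_i, the exterior derivative is
  d(omega) = sum_{i < j} (∂f_j/∂x_i - ∂f_i/∂x_j) dx_i ∧ dx_j.
  coefficient of dx ∧ dy: ∂f_2/∂x - ∂f_1/∂y = ∂(-2*x^2)/∂x - ∂(-2*y^2)/∂y = -4*x + 4*y
Assembling: d(omega) = (-4*x + 4*y) dx ∧ dy.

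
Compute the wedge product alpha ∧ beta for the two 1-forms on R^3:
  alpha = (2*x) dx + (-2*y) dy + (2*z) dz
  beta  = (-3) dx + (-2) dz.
alpha ∧ beta = (-4*x + 6*z) dx ∧ dz + (-6*y) dx ∧ dy + (4*y) dy ∧ dz

Distribute the wedge, using dx_i ∧ dx_j = -dx_j ∧ dx_i and dx_i ∧ dx_i = 0. For each pair (i, j) with i < j, the coefficient of dx_i ∧ dx_j in alpha ∧ beta is (alpha_i * beta_j - alpha_j * beta_i). Collecting: alpha ∧ beta = (-4*x + 6*z) dx ∧ dz + (-6*y) dx ∧ dy + (4*y) dy ∧ dz.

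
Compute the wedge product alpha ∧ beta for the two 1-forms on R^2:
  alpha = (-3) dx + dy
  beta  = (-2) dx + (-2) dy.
alpha ∧ beta = (8) dx ∧ dy

Distribute the wedge, using dx_i ∧ dx_j = -dx_j ∧ dx_i and dx_i ∧ dx_i = 0. For each pair (i, j) with i < j, the coefficient of dx_i ∧ dx_j in alpha ∧ beta is (alpha_i * beta_j - alpha_j * beta_i). Collecting: alpha ∧ beta = (8) dx ∧ dy.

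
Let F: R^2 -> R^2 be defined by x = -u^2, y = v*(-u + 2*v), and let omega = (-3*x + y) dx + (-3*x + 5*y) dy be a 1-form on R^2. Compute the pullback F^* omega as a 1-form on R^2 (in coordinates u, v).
F^* omega = (-6*u^3 - u^2*v + u*v^2 - 10*v^3) du + (-3*u^3 + 17*u^2*v - 30*u*v^2 + 40*v^3) dv

Using F^*(f dg) = (f ∘ F) d(g ∘ F), substitute each coordinate x_i by F_i(u, v) in f_i, and replace dx_i by d F_i = (∂F_i/∂u) du + (∂F_i/∂v) dv.
  For the x component: f_1(F) = 3*u^2 - u*v + 2*v^2; d F_1 = (-2*u) du + (0) dv
  For the y component: f_2(F) = 3*u^2 - 5*u*v + 10*v^2; d F_2 = (-v) du + (-u + 4*v) dv
Combining and collecting du, dv coefficients:
  coeff of du: -6*u^3 - u^2*v + u*v^2 - 10*v^3
  coeff of dv: -3*u^3 + 17*u^2*v - 30*u*v^2 + 40*v^3
F^* omega = (-6*u^3 - u^2*v + u*v^2 - 10*v^3) du + (-3*u^3 + 17*u^2*v - 30*u*v^2 + 40*v^3) dv.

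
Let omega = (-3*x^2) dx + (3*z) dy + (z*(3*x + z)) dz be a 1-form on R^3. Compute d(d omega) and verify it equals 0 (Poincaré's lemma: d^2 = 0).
d(d omega) = 0

Step 1: d omega = sum_{i<j} (∂f_j/∂x_i - ∂f_i/∂x_j) dx_i ∧ dx_j:
  coeff of dx ∧ dy: 0
  coeff of dx ∧ dz: 3*z
  coeff of dy ∧ dz: -3
Step 2: Apply d again to each 2-form coefficient. The only possible 3-form in R^3 is dx ∧ dy ∧ dz, with coefficient
  ∂(coeff of dy∧dz)/∂x - ∂(coeff of dx∧dz)/∂y + ∂(coeff of dx∧dy)/∂z
  = ∂/∂x (-3) - ∂/∂y (3*z) + ∂/∂z (0).
Each of these terms simplifies to sums of mixed partials that cancel in pairs. The result is 0 (by equality of mixed partials for smooth functions — Schwarz / Clairaut).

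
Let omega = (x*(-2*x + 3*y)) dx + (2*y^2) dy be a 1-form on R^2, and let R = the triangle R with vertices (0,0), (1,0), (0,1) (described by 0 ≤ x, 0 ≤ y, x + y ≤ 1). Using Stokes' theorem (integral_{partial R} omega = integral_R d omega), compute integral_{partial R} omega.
integral_(partial R) omega = -1/2

Stokes: integral_partial_R omega = integral_R d omega with d omega = (∂Q/∂x - ∂P/∂y) dx ∧ dy.
  ∂Q/∂x = 0
  ∂P/∂y = 3*x
  integrand = ∂Q/∂x - ∂P/∂y = -3*x.
Integrating over R: integral_0^1 integral_0^{1-x} (-3*x) dy dx = -1/2.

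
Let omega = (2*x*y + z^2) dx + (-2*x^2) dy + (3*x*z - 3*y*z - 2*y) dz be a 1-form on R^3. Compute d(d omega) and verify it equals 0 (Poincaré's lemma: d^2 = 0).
d(d omega) = 0

Step 1: d omega = sum_{i<j} (∂f_j/∂x_i - ∂f_i/∂x_j) dx_i ∧ dx_j:
  coeff of dx ∧ dy: -6*x
  coeff of dx ∧ dz: z
  coeff of dy ∧ dz: -3*z - 2
Step 2: Apply d again to each 2-form coefficient. The only possible 3-form in R^3 is dx ∧ dy ∧ dz, with coefficient
  ∂(coeff of dy∧dz)/∂x - ∂(coeff of dx∧dz)/∂y + ∂(coeff of dx∧dy)/∂z
  = ∂/∂x (-3*z - 2) - ∂/∂y (z) + ∂/∂z (-6*x).
Each of these terms simplifies to sums of mixed partials that cancel in pairs. The result is 0 (by equality of mixed partials for smooth functions — Schwarz / Clairaut).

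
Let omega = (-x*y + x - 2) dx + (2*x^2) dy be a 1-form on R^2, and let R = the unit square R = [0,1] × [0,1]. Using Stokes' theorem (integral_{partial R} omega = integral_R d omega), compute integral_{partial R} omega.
integral_(partial R) omega = 5/2

Stokes: integral_partial_R omega = integral_R d omega with d omega = (∂Q/∂x - ∂P/∂y) dx ∧ dy.
  ∂Q/∂x = 4*x
  ∂P/∂y = -x
  integrand = ∂Q/∂x - ∂P/∂y = 5*x.
Integrating over R: integral_0^1 integral_0^1 (5*x) dx dy = 5/2.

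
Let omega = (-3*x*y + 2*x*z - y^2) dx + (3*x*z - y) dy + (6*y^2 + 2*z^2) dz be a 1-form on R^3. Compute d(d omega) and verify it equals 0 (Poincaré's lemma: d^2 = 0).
d(d omega) = 0

Step 1: d omega = sum_{i<j} (∂f_j/∂x_i - ∂f_i/∂x_j) dx_i ∧ dx_j:
  coeff of dx ∧ dy: 3*x + 2*y + 3*z
  coeff of dx ∧ dz: -2*x
  coeff of dy ∧ dz: -3*x + 12*y
Step 2: Apply d again to each 2-form coefficient. The only possible 3-form in R^3 is dx ∧ dy ∧ dz, with coefficient
  ∂(coeff of dy∧dz)/∂x - ∂(coeff of dx∧dz)/∂y + ∂(coeff of dx∧dy)/∂z
  = ∂/∂x (-3*x + 12*y) - ∂/∂y (-2*x) + ∂/∂z (3*x + 2*y + 3*z).
Each of these terms simplifies to sums of mixed partials that cancel in pairs. The result is 0 (by equality of mixed partials for smooth functions — Schwarz / Clairaut).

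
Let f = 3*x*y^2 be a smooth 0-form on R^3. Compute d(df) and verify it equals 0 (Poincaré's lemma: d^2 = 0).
d(df) = 0

Step 1: df = sum_i (∂f/∂x_i) dx_i = (3*y^2) dx + (6*x*y) dy + (0) dz.
Step 2: Apply d again. Using the 1-form formula, the coefficient of dx ∧ dy in d(df) is ∂^2 f/∂x ∂y - ∂^2 f/∂y ∂x = (6*y) - (6*y) = 0 (equality of mixed partials for smooth f).
Similarly for dx ∧ dz and dy ∧ dz — all coefficients vanish. So d(df) = 0.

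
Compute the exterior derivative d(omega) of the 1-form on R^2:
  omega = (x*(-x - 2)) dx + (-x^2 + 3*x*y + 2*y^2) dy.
d(omega) = (-2*x + 3*y) dx ∧ dy

For a 1-form omega = sum_i f_i dx_i, the exterior derivative is
  d(omega) = sum_{i < j} (∂f_j/∂x_i - ∂f_i/∂x_j) dx_i ∧ dx_j.
  coefficient of dx ∧ dy: ∂f_2/∂x - ∂f_1/∂y = ∂(-x^2 + 3*x*y + 2*y^2)/∂x - ∂(x*(-x - 2))/∂y = -2*x + 3*y
Assembling: d(omega) = (-2*x + 3*y) dx ∧ dy.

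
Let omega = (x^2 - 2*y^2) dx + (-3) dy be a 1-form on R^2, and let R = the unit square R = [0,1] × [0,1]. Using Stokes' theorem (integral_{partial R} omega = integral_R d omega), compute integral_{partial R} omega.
integral_(partial R) omega = 2

Stokes: integral_partial_R omega = integral_R d omega with d omega = (∂Q/∂x - ∂P/∂y) dx ∧ dy.
  ∂Q/∂x = 0
  ∂P/∂y = -4*y
  integrand = ∂Q/∂x - ∂P/∂y = 4*y.
Integrating over R: integral_0^1 integral_0^1 (4*y) dx dy = 2.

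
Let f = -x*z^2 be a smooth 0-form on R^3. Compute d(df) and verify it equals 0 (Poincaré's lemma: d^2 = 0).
d(df) = 0

Step 1: df = sum_i (∂f/∂x_i) dx_i = (-z^2) dx + (0) dy + (-2*x*z) dz.
Step 2: Apply d again. Using the 1-form formula, the coefficient of dx ∧ dy in d(df) is ∂^2 f/∂x ∂y - ∂^2 f/∂y ∂x = (0) - (0) = 0 (equality of mixed partials for smooth f).
Similarly for dx ∧ dz and dy ∧ dz — all coefficients vanish. So d(df) = 0.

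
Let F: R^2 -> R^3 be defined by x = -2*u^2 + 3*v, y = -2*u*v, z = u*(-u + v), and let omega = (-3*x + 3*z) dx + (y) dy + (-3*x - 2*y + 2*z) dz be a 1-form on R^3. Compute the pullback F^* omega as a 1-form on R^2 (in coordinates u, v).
F^* omega = (-20*u^3 - 20*u^2*v + 10*u*v^2 + 54*u*v - 9*v^2) du + (4*u^3 + 10*u^2*v + 9*u^2 - 27*v) dv

Using F^*(f dg) = (f ∘ F) d(g ∘ F), substitute each coordinate x_i by F_i(u, v) in f_i, and replace dx_i by d F_i = (∂F_i/∂u) du + (∂F_i/∂v) dv.
  For the x component: f_1(F) = 3*u^2 + 3*u*v - 9*v; d F_1 = (-4*u) du + (3) dv
  For the y component: f_2(F) = -2*u*v; d F_2 = (-2*v) du + (-2*u) dv
  For the z component: f_3(F) = 4*u^2 + 6*u*v - 9*v; d F_3 = (-2*u + v) du + (u) dv
Combining and collecting du, dv coefficients:
  coeff of du: -20*u^3 - 20*u^2*v + 10*u*v^2 + 54*u*v - 9*v^2
  coeff of dv: 4*u^3 + 10*u^2*v + 9*u^2 - 27*v
F^* omega = (-20*u^3 - 20*u^2*v + 10*u*v^2 + 54*u*v - 9*v^2) du + (4*u^3 + 10*u^2*v + 9*u^2 - 27*v) dv.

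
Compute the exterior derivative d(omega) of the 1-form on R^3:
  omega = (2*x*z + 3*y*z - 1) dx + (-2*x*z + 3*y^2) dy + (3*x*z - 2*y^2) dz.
d(omega) = (-5*z) dx ∧ dy + (-2*x - 3*y + 3*z) dx ∧ dz + (2*x - 4*y) dy ∧ dz

For a 1-form omega = sum_i f_i dx_i, the exterior derivative is
  d(omega) = sum_{i < j} (∂f_j/∂x_i - ∂f_i/∂x_j) dx_i ∧ dx_j.
  coefficient of dx ∧ dy: ∂f_2/∂x - ∂f_1/∂y = ∂(-2*x*z + 3*y^2)/∂x - ∂(2*x*z + 3*y*z - 1)/∂y = -5*z
  coefficient of dx ∧ dz: ∂f_3/∂x - ∂f_1/∂z = ∂(3*x*z - 2*y^2)/∂x - ∂(2*x*z + 3*y*z - 1)/∂z = -2*x - 3*y + 3*z
  coefficient of dy ∧ dz: ∂f_3/∂y - ∂f_2/∂z = ∂(3*x*z - 2*y^2)/∂y - ∂(-2*x*z + 3*y^2)/∂z = 2*x - 4*y
Assembling: d(omega) = (-5*z) dx ∧ dy + (-2*x - 3*y + 3*z) dx ∧ dz + (2*x - 4*y) dy ∧ dz.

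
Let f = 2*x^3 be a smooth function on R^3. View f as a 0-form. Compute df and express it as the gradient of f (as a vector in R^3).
df = (6*x^2) dx + (0) dy + (0) dz; grad f = (6*x^2, 0, 0)

For a 0-form f, d f = (∂f/∂x) dx + (∂f/∂y) dy + (∂f/∂z) dz. The components of the vector representation are exactly the entries of grad f in Cartesian coordinates:
  ∂f/∂x = 6*x^2
  ∂f/∂y = 0
  ∂f/∂z = 0.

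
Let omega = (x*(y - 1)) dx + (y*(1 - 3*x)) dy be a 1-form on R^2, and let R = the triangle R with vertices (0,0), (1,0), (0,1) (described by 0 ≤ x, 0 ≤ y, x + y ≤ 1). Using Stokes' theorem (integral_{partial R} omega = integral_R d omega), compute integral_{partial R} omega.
integral_(partial R) omega = -2/3

Stokes: integral_partial_R omega = integral_R d omega with d omega = (∂Q/∂x - ∂P/∂y) dx ∧ dy.
  ∂Q/∂x = -3*y
  ∂P/∂y = x
  integrand = ∂Q/∂x - ∂P/∂y = -x - 3*y.
Integrating over R: integral_0^1 integral_0^{1-x} (-x - 3*y) dy dx = -2/3.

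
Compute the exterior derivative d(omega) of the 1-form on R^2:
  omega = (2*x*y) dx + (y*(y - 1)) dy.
d(omega) = (-2*x) dx ∧ dy

For a 1-form omega = sum_i f_i dx_i, the exterior derivative is
  d(omega) = sum_{i < j} (∂f_j/∂x_i - ∂f_i/∂x_j) dx_i ∧ dx_j.
  coefficient of dx ∧ dy: ∂f_2/∂x - ∂f_1/∂y = ∂(y*(y - 1))/∂x - ∂(2*x*y)/∂y = -2*x
Assembling: d(omega) = (-2*x) dx ∧ dy.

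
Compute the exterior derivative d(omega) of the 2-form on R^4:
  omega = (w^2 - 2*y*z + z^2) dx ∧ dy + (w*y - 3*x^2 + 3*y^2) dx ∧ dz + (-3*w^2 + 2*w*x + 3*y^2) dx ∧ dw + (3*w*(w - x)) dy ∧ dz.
d(omega) = (-4*w - 8*y + 2*z) dx ∧ dy ∧ dz + (2*w - 6*y) dx ∧ dy ∧ dw + (y) dx ∧ dz ∧ dw + (6*w - 3*x) dy ∧ dz ∧ dw

For a 2-form omega = sum_{i<j} g_{ij} dx_i ∧ dx_j, the exterior derivative is
  d(omega) = sum_{i<j} d(g_{ij}) ∧ dx_i ∧ dx_j = sum_{i<j, k} (∂g_{ij}/∂x_k) dx_k ∧ dx_i ∧ dx_j.
Expand each term, using dx_k ∧ dx_i ∧ dx_j = sgn(permutation) dx_{(a)} ∧ dx_{(b)} ∧ dx_{(c)} with (a < b < c) sorted:
  d(w^2 - 2*y*z + z^2) includes (∂/∂z)(w^2 - 2*y*z + z^2) dz = (-2*y + 2*z) dz, which multiplied by dx ∧ dy gives (-2*y + 2*z) dx ∧ dy ∧ dz
  d(w^2 - 2*y*z + z^2) includes (∂/∂w)(w^2 - 2*y*z + z^2) dw = (2*w) dw, which multiplied by dx ∧ dy gives (2*w) dx ∧ dy ∧ dw
  d(w*y - 3*x^2 + 3*y^2) includes (∂/∂y)(w*y - 3*x^2 + 3*y^2) dy = (w + 6*y) dy, which multiplied by dx ∧ dz gives (-w - 6*y) dx ∧ dy ∧ dz
  d(w*y - 3*x^2 + 3*y^2) includes (∂/∂w)(w*y - 3*x^2 + 3*y^2) dw = (y) dw, which multiplied by dx ∧ dz gives (y) dx ∧ dz ∧ dw
  d(-3*w^2 + 2*w*x + 3*y^2) includes (∂/∂y)(-3*w^2 + 2*w*x + 3*y^2) dy = (6*y) dy, which multiplied by dx ∧ dw gives (-6*y) dx ∧ dy ∧ dw
  d(3*w*(w - x)) includes (∂/∂x)(3*w*(w - x)) dx = (-3*w) dx, which multiplied by dy ∧ dz gives (-3*w) dx ∧ dy ∧ dz
  d(3*w*(w - x)) includes (∂/∂w)(3*w*(w - x)) dw = (6*w - 3*x) dw, which multiplied by dy ∧ dz gives (6*w - 3*x) dy ∧ dz ∧ dw
Collecting like 3-forms: d(omega) = (-4*w - 8*y + 2*z) dx ∧ dy ∧ dz + (2*w - 6*y) dx ∧ dy ∧ dw + (y) dx ∧ dz ∧ dw + (6*w - 3*x) dy ∧ dz ∧ dw.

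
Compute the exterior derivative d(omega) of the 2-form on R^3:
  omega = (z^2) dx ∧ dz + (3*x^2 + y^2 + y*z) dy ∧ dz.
d(omega) = (6*x) dx ∧ dy ∧ dz

For a 2-form omega = sum_{i<j} g_{ij} dx_i ∧ dx_j, the exterior derivative is
  d(omega) = sum_{i<j} d(g_{ij}) ∧ dx_i ∧ dx_j = sum_{i<j, k} (∂g_{ij}/∂x_k) dx_k ∧ dx_i ∧ dx_j.
Expand each term, using dx_k ∧ dx_i ∧ dx_j = sgn(permutation) dx_{(a)} ∧ dx_{(b)} ∧ dx_{(c)} with (a < b < c) sorted:
  d(3*x^2 + y^2 + y*z) includes (∂/∂x)(3*x^2 + y^2 + y*z) dx = (6*x) dx, which multiplied by dy ∧ dz gives (6*x) dx ∧ dy ∧ dz
Collecting like 3-forms: d(omega) = (6*x) dx ∧ dy ∧ dz.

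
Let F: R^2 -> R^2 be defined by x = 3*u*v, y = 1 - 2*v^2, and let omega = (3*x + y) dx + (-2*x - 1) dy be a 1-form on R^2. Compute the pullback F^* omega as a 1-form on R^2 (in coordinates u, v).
F^* omega = (3*v*(9*u*v - 2*v^2 + 1)) du + (27*u^2*v + 18*u*v^2 + 3*u + 4*v) dv

Using F^*(f dg) = (f ∘ F) d(g ∘ F), substitute each coordinate x_i by F_i(u, v) in f_i, and replace dx_i by d F_i = (∂F_i/∂u) du + (∂F_i/∂v) dv.
  For the x component: f_1(F) = 9*u*v - 2*v^2 + 1; d F_1 = (3*v) du + (3*u) dv
  For the y component: f_2(F) = -6*u*v - 1; d F_2 = (0) du + (-4*v) dv
Combining and collecting du, dv coefficients:
  coeff of du: 3*v*(9*u*v - 2*v^2 + 1)
  coeff of dv: 27*u^2*v + 18*u*v^2 + 3*u + 4*v
F^* omega = (3*v*(9*u*v - 2*v^2 + 1)) du + (27*u^2*v + 18*u*v^2 + 3*u + 4*v) dv.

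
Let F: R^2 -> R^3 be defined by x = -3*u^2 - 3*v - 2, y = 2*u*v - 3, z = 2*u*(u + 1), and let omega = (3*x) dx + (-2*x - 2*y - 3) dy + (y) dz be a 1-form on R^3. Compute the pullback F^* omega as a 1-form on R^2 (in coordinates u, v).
F^* omega = (54*u^3 + 20*u^2*v - 8*u*v^2 + 58*u*v + 24*u + 12*v^2 + 14*v - 6) du + (12*u^3 - 8*u^2*v + 27*u^2 + 12*u*v + 14*u + 27*v + 18) dv

Using F^*(f dg) = (f ∘ F) d(g ∘ F), substitute each coordinate x_i by F_i(u, v) in f_i, and replace dx_i by d F_i = (∂F_i/∂u) du + (∂F_i/∂v) dv.
  For the x component: f_1(F) = -9*u^2 - 9*v - 6; d F_1 = (-6*u) du + (-3) dv
  For the y component: f_2(F) = 6*u^2 - 4*u*v + 6*v + 7; d F_2 = (2*v) du + (2*u) dv
  For the z component: f_3(F) = 2*u*v - 3; d F_3 = (4*u + 2) du + (0) dv
Combining and collecting du, dv coefficients:
  coeff of du: 54*u^3 + 20*u^2*v - 8*u*v^2 + 58*u*v + 24*u + 12*v^2 + 14*v - 6
  coeff of dv: 12*u^3 - 8*u^2*v + 27*u^2 + 12*u*v + 14*u + 27*v + 18
F^* omega = (54*u^3 + 20*u^2*v - 8*u*v^2 + 58*u*v + 24*u + 12*v^2 + 14*v - 6) du + (12*u^3 - 8*u^2*v + 27*u^2 + 12*u*v + 14*u + 27*v + 18) dv.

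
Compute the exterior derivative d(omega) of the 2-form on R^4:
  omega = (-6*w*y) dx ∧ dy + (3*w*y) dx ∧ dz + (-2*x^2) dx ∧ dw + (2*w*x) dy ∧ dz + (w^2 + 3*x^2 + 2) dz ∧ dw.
d(omega) = (-6*y) dx ∧ dy ∧ dw + (-w) dx ∧ dy ∧ dz + (6*x + 3*y) dx ∧ dz ∧ dw + (2*x) dy ∧ dz ∧ dw

For a 2-form omega = sum_{i<j} g_{ij} dx_i ∧ dx_j, the exterior derivative is
  d(omega) = sum_{i<j} d(g_{ij}) ∧ dx_i ∧ dx_j = sum_{i<j, k} (∂g_{ij}/∂x_k) dx_k ∧ dx_i ∧ dx_j.
Expand each term, using dx_k ∧ dx_i ∧ dx_j = sgn(permutation) dx_{(a)} ∧ dx_{(b)} ∧ dx_{(c)} with (a < b < c) sorted:
  d(-6*w*y) includes (∂/∂w)(-6*w*y) dw = (-6*y) dw, which multiplied by dx ∧ dy gives (-6*y) dx ∧ dy ∧ dw
  d(3*w*y) includes (∂/∂y)(3*w*y) dy = (3*w) dy, which multiplied by dx ∧ dz gives (-3*w) dx ∧ dy ∧ dz
  d(3*w*y) includes (∂/∂w)(3*w*y) dw = (3*y) dw, which multiplied by dx ∧ dz gives (3*y) dx ∧ dz ∧ dw
  d(2*w*x) includes (∂/∂x)(2*w*x) dx = (2*w) dx, which multiplied by dy ∧ dz gives (2*w) dx ∧ dy ∧ dz
  d(2*w*x) includes (∂/∂w)(2*w*x) dw = (2*x) dw, which multiplied by dy ∧ dz gives (2*x) dy ∧ dz ∧ dw
  d(w^2 + 3*x^2 + 2) includes (∂/∂x)(w^2 + 3*x^2 + 2) dx = (6*x) dx, which multiplied by dz ∧ dw gives (6*x) dx ∧ dz ∧ dw
Collecting like 3-forms: d(omega) = (-6*y) dx ∧ dy ∧ dw + (-w) dx ∧ dy ∧ dz + (6*x + 3*y) dx ∧ dz ∧ dw + (2*x) dy ∧ dz ∧ dw.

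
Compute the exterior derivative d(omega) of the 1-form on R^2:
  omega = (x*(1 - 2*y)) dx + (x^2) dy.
d(omega) = (4*x) dx ∧ dy

For a 1-form omega = sum_i f_i dx_i, the exterior derivative is
  d(omega) = sum_{i < j} (∂f_j/∂x_i - ∂f_i/∂x_j) dx_i ∧ dx_j.
  coefficient of dx ∧ dy: ∂f_2/∂x - ∂f_1/∂y = ∂(x^2)/∂x - ∂(x*(1 - 2*y))/∂y = 4*x
Assembling: d(omega) = (4*x) dx ∧ dy.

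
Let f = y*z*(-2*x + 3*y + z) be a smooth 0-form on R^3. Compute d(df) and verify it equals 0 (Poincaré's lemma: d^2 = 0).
d(df) = 0

Step 1: df = sum_i (∂f/∂x_i) dx_i = (-2*y*z) dx + (z*(-2*x + 6*y + z)) dy + (y*(-2*x + 3*y + 2*z)) dz.
Step 2: Apply d again. Using the 1-form formula, the coefficient of dx ∧ dy in d(df) is ∂^2 f/∂x ∂y - ∂^2 f/∂y ∂x = (-2*z) - (-2*z) = 0 (equality of mixed partials for smooth f).
Similarly for dx ∧ dz and dy ∧ dz — all coefficients vanish. So d(df) = 0.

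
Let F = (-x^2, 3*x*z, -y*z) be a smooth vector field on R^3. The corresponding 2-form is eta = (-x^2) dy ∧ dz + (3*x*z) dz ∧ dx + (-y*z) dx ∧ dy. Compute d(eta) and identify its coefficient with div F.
d(eta) = (-2*x - y) dx ∧ dy ∧ dz; div F = -2*x - y

For a 2-form in R^3 of the form above, applying d gives a 3-form with coefficient ∂P/∂x + ∂Q/∂y + ∂R/∂z:
  ∂P/∂x = -2*x
  ∂Q/∂y = 0
  ∂R/∂z = -y
Sum = -2*x - y, which is exactly div F.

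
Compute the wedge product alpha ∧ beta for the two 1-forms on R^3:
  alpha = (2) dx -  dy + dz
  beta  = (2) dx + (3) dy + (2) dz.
alpha ∧ beta = (8) dx ∧ dy + (2) dx ∧ dz + (-5) dy ∧ dz

Distribute the wedge, using dx_i ∧ dx_j = -dx_j ∧ dx_i and dx_i ∧ dx_i = 0. For each pair (i, j) with i < j, the coefficient of dx_i ∧ dx_j in alpha ∧ beta is (alpha_i * beta_j - alpha_j * beta_i). Collecting: alpha ∧ beta = (8) dx ∧ dy + (2) dx ∧ dz + (-5) dy ∧ dz.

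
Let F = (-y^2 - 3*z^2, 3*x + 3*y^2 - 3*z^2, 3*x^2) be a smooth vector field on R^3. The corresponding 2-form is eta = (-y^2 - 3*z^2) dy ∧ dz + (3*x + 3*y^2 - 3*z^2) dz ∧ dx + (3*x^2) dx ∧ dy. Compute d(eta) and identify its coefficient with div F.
d(eta) = (6*y) dx ∧ dy ∧ dz; div F = 6*y

For a 2-form in R^3 of the form above, applying d gives a 3-form with coefficient ∂P/∂x + ∂Q/∂y + ∂R/∂z:
  ∂P/∂x = 0
  ∂Q/∂y = 6*y
  ∂R/∂z = 0
Sum = 6*y, which is exactly div F.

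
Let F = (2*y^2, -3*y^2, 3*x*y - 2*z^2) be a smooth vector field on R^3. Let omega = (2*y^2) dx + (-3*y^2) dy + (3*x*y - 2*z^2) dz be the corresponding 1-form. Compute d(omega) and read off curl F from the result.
d(omega) = (3*x) dy ∧ dz + (-3*y) dz ∧ dx + (-4*y) dx ∧ dy; curl F = (3*x, -3*y, -4*y)

d omega = sum_{i<j} (∂f_j/∂x_i - ∂f_i/∂x_j) dx_i ∧ dx_j. Under the identification (dy ∧ dz, dz ∧ dx, dx ∧ dy) ↔ (e_x, e_y, e_z), the coefficients are exactly the components of curl F. Compute:
  ∂R/∂y - ∂Q/∂z = (3*x) - (0) = 3*x
  ∂P/∂z - ∂R/∂x = (0) - (3*y) = -3*y
  ∂Q/∂x - ∂P/∂y = (0) - (4*y) = -4*y.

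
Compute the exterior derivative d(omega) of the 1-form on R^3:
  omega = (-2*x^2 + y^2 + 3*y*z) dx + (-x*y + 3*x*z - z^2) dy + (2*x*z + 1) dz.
d(omega) = (-3*y) dx ∧ dy + (-3*y + 2*z) dx ∧ dz + (-3*x + 2*z) dy ∧ dz

For a 1-form omega = sum_i f_i dx_i, the exterior derivative is
  d(omega) = sum_{i < j} (∂f_j/∂x_i - ∂f_i/∂x_j) dx_i ∧ dx_j.
  coefficient of dx ∧ dy: ∂f_2/∂x - ∂f_1/∂y = ∂(-x*y + 3*x*z - z^2)/∂x - ∂(-2*x^2 + y^2 + 3*y*z)/∂y = -3*y
  coefficient of dx ∧ dz: ∂f_3/∂x - ∂f_1/∂z = ∂(2*x*z + 1)/∂x - ∂(-2*x^2 + y^2 + 3*y*z)/∂z = -3*y + 2*z
  coefficient of dy ∧ dz: ∂f_3/∂y - ∂f_2/∂z = ∂(2*x*z + 1)/∂y - ∂(-x*y + 3*x*z - z^2)/∂z = -3*x + 2*z
Assembling: d(omega) = (-3*y) dx ∧ dy + (-3*y + 2*z) dx ∧ dz + (-3*x + 2*z) dy ∧ dz.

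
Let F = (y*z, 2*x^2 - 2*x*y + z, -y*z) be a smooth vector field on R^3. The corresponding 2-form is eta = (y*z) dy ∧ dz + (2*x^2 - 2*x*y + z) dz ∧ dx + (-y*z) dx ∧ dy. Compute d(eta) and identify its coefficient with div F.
d(eta) = (-2*x - y) dx ∧ dy ∧ dz; div F = -2*x - y

For a 2-form in R^3 of the form above, applying d gives a 3-form with coefficient ∂P/∂x + ∂Q/∂y + ∂R/∂z:
  ∂P/∂x = 0
  ∂Q/∂y = -2*x
  ∂R/∂z = -y
Sum = -2*x - y, which is exactly div F.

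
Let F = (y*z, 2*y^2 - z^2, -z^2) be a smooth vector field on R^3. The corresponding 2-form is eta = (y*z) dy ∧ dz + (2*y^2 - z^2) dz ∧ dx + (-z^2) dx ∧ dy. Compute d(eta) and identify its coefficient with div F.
d(eta) = (4*y - 2*z) dx ∧ dy ∧ dz; div F = 4*y - 2*z

For a 2-form in R^3 of the form above, applying d gives a 3-form with coefficient ∂P/∂x + ∂Q/∂y + ∂R/∂z:
  ∂P/∂x = 0
  ∂Q/∂y = 4*y
  ∂R/∂z = -2*z
Sum = 4*y - 2*z, which is exactly div F.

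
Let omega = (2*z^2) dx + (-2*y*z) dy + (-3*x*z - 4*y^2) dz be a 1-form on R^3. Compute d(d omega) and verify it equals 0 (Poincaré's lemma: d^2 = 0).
d(d omega) = 0

Step 1: d omega = sum_{i<j} (∂f_j/∂x_i - ∂f_i/∂x_j) dx_i ∧ dx_j:
  coeff of dx ∧ dy: 0
  coeff of dx ∧ dz: -7*z
  coeff of dy ∧ dz: -6*y
Step 2: Apply d again to each 2-form coefficient. The only possible 3-form in R^3 is dx ∧ dy ∧ dz, with coefficient
  ∂(coeff of dy∧dz)/∂x - ∂(coeff of dx∧dz)/∂y + ∂(coeff of dx∧dy)/∂z
  = ∂/∂x (-6*y) - ∂/∂y (-7*z) + ∂/∂z (0).
Each of these terms simplifies to sums of mixed partials that cancel in pairs. The result is 0 (by equality of mixed partials for smooth functions — Schwarz / Clairaut).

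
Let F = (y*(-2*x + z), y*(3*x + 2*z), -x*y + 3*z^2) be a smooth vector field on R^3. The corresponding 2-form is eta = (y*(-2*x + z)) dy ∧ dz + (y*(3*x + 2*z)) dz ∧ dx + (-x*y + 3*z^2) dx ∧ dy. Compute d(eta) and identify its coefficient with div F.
d(eta) = (3*x - 2*y + 8*z) dx ∧ dy ∧ dz; div F = 3*x - 2*y + 8*z

For a 2-form in R^3 of the form above, applying d gives a 3-form with coefficient ∂P/∂x + ∂Q/∂y + ∂R/∂z:
  ∂P/∂x = -2*y
  ∂Q/∂y = 3*x + 2*z
  ∂R/∂z = 6*z
Sum = 3*x - 2*y + 8*z, which is exactly div F.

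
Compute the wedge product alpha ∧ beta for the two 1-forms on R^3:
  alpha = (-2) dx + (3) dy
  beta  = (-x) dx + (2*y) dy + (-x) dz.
alpha ∧ beta = (3*x - 4*y) dx ∧ dy + (2*x) dx ∧ dz + (-3*x) dy ∧ dz

Distribute the wedge, using dx_i ∧ dx_j = -dx_j ∧ dx_i and dx_i ∧ dx_i = 0. For each pair (i, j) with i < j, the coefficient of dx_i ∧ dx_j in alpha ∧ beta is (alpha_i * beta_j - alpha_j * beta_i). Collecting: alpha ∧ beta = (3*x - 4*y) dx ∧ dy + (2*x) dx ∧ dz + (-3*x) dy ∧ dz.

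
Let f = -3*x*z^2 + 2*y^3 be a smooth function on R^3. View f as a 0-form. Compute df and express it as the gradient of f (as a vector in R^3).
df = (-3*z^2) dx + (6*y^2) dy + (-6*x*z) dz; grad f = (-3*z^2, 6*y^2, -6*x*z)

For a 0-form f, d f = (∂f/∂x) dx + (∂f/∂y) dy + (∂f/∂z) dz. The components of the vector representation are exactly the entries of grad f in Cartesian coordinates:
  ∂f/∂x = -3*z^2
  ∂f/∂y = 6*y^2
  ∂f/∂z = -6*x*z.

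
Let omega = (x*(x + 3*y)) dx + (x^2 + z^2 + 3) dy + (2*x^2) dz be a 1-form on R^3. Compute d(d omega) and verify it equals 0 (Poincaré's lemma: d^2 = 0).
d(d omega) = 0

Step 1: d omega = sum_{i<j} (∂f_j/∂x_i - ∂f_i/∂x_j) dx_i ∧ dx_j:
  coeff of dx ∧ dy: -x
  coeff of dx ∧ dz: 4*x
  coeff of dy ∧ dz: -2*z
Step 2: Apply d again to each 2-form coefficient. The only possible 3-form in R^3 is dx ∧ dy ∧ dz, with coefficient
  ∂(coeff of dy∧dz)/∂x - ∂(coeff of dx∧dz)/∂y + ∂(coeff of dx∧dy)/∂z
  = ∂/∂x (-2*z) - ∂/∂y (4*x) + ∂/∂z (-x).
Each of these terms simplifies to sums of mixed partials that cancel in pairs. The result is 0 (by equality of mixed partials for smooth functions — Schwarz / Clairaut).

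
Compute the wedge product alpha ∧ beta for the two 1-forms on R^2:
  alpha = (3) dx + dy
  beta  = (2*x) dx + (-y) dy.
alpha ∧ beta = (-2*x - 3*y) dx ∧ dy

Distribute the wedge, using dx_i ∧ dx_j = -dx_j ∧ dx_i and dx_i ∧ dx_i = 0. For each pair (i, j) with i < j, the coefficient of dx_i ∧ dx_j in alpha ∧ beta is (alpha_i * beta_j - alpha_j * beta_i). Collecting: alpha ∧ beta = (-2*x - 3*y) dx ∧ dy.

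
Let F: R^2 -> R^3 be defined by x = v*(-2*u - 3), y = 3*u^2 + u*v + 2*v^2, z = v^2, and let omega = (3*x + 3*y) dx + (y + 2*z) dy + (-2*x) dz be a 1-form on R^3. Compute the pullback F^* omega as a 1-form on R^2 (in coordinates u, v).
F^* omega = (18*u^3 - 9*u^2*v + 31*u*v^2 - 8*v^3 + 18*v^2) du + (-15*u^3 + 19*u^2*v - 27*u^2 + 4*u*v^2 + 27*u*v + 16*v^3 - 6*v^2 + 27*v) dv

Using F^*(f dg) = (f ∘ F) d(g ∘ F), substitute each coordinate x_i by F_i(u, v) in f_i, and replace dx_i by d F_i = (∂F_i/∂u) du + (∂F_i/∂v) dv.
  For the x component: f_1(F) = 9*u^2 - 3*u*v + 6*v^2 - 9*v; d F_1 = (-2*v) du + (-2*u - 3) dv
  For the y component: f_2(F) = 3*u^2 + u*v + 4*v^2; d F_2 = (6*u + v) du + (u + 4*v) dv
  For the z component: f_3(F) = 2*v*(2*u + 3); d F_3 = (0) du + (2*v) dv
Combining and collecting du, dv coefficients:
  coeff of du: 18*u^3 - 9*u^2*v + 31*u*v^2 - 8*v^3 + 18*v^2
  coeff of dv: -15*u^3 + 19*u^2*v - 27*u^2 + 4*u*v^2 + 27*u*v + 16*v^3 - 6*v^2 + 27*v
F^* omega = (18*u^3 - 9*u^2*v + 31*u*v^2 - 8*v^3 + 18*v^2) du + (-15*u^3 + 19*u^2*v - 27*u^2 + 4*u*v^2 + 27*u*v + 16*v^3 - 6*v^2 + 27*v) dv.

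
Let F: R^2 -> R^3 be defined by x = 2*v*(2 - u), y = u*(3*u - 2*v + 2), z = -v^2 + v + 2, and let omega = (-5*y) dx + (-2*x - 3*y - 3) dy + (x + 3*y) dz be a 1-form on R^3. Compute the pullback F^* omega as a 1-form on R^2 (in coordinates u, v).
F^* omega = (-54*u^3 + 108*u^2*v - 54*u^2 - 40*u*v^2 + 4*u*v - 30*u + 16*v^2 - 10*v - 6) du + (48*u^3 - 58*u^2*v - 19*u^2 + 16*u*v^2 + 36*u*v - 28*u - 8*v^2 + 4*v) dv

Using F^*(f dg) = (f ∘ F) d(g ∘ F), substitute each coordinate x_i by F_i(u, v) in f_i, and replace dx_i by d F_i = (∂F_i/∂u) du + (∂F_i/∂v) dv.
  For the x component: f_1(F) = 5*u*(-3*u + 2*v - 2); d F_1 = (-2*v) du + (4 - 2*u) dv
  For the y component: f_2(F) = -9*u^2 + 10*u*v - 6*u - 8*v - 3; d F_2 = (6*u - 2*v + 2) du + (-2*u) dv
  For the z component: f_3(F) = 9*u^2 - 8*u*v + 6*u + 4*v; d F_3 = (0) du + (1 - 2*v) dv
Combining and collecting du, dv coefficients:
  coeff of du: -54*u^3 + 108*u^2*v - 54*u^2 - 40*u*v^2 + 4*u*v - 30*u + 16*v^2 - 10*v - 6
  coeff of dv: 48*u^3 - 58*u^2*v - 19*u^2 + 16*u*v^2 + 36*u*v - 28*u - 8*v^2 + 4*v
F^* omega = (-54*u^3 + 108*u^2*v - 54*u^2 - 40*u*v^2 + 4*u*v - 30*u + 16*v^2 - 10*v - 6) du + (48*u^3 - 58*u^2*v - 19*u^2 + 16*u*v^2 + 36*u*v - 28*u - 8*v^2 + 4*v) dv.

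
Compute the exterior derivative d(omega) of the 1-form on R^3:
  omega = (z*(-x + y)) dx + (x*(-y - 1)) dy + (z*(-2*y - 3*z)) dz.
d(omega) = (-y - z - 1) dx ∧ dy + (x - y) dx ∧ dz + (-2*z) dy ∧ dz

For a 1-form omega = sum_i f_i dx_i, the exterior derivative is
  d(omega) = sum_{i < j} (∂f_j/∂x_i - ∂f_i/∂x_j) dx_i ∧ dx_j.
  coefficient of dx ∧ dy: ∂f_2/∂x - ∂f_1/∂y = ∂(x*(-y - 1))/∂x - ∂(z*(-x + y))/∂y = -y - z - 1
  coefficient of dx ∧ dz: ∂f_3/∂x - ∂f_1/∂z = ∂(z*(-2*y - 3*z))/∂x - ∂(z*(-x + y))/∂z = x - y
  coefficient of dy ∧ dz: ∂f_3/∂y - ∂f_2/∂z = ∂(z*(-2*y - 3*z))/∂y - ∂(x*(-y - 1))/∂z = -2*z
Assembling: d(omega) = (-y - z - 1) dx ∧ dy + (x - y) dx ∧ dz + (-2*z) dy ∧ dz.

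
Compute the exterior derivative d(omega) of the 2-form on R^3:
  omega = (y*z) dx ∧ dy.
d(omega) = (y) dx ∧ dy ∧ dz

For a 2-form omega = sum_{i<j} g_{ij} dx_i ∧ dx_j, the exterior derivative is
  d(omega) = sum_{i<j} d(g_{ij}) ∧ dx_i ∧ dx_j = sum_{i<j, k} (∂g_{ij}/∂x_k) dx_k ∧ dx_i ∧ dx_j.
Expand each term, using dx_k ∧ dx_i ∧ dx_j = sgn(permutation) dx_{(a)} ∧ dx_{(b)} ∧ dx_{(c)} with (a < b < c) sorted:
  d(y*z) includes (∂/∂z)(y*z) dz = (y) dz, which multiplied by dx ∧ dy gives (y) dx ∧ dy ∧ dz
Collecting like 3-forms: d(omega) = (y) dx ∧ dy ∧ dz.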